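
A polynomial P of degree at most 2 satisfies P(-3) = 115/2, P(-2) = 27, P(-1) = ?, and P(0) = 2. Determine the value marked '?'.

17/2

The 3 known points determine the degree-2 polynomial uniquely.
Write P(u) = au^2 + bu + c. Substituting each data point gives a linear system:
  9a - 3b + c = 115/2
  4a - 2b + c = 27
  c = 2
Solving the system yields a = 6, b = -1/2, c = 2.
So P(u) = 6u² - (1/2)u + 2.
Then P(-1) = 17/2.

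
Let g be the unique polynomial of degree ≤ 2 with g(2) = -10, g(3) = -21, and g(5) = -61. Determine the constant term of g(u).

-6

Write g(u) = au^2 + bu + c. Substituting each data point gives a linear system:
  4a + 2b + c = -10
  9a + 3b + c = -21
  25a + 5b + c = -61
Solving the system yields a = -3, b = 4, c = -6.
So g(u) = -3u^2 + 4u - 6.
The constant term is -6.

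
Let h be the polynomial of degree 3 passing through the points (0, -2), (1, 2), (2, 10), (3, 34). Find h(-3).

-110

Using the Lagrange interpolation formula with nodes 0, 1, 2, 3:
  L_0(t) = (t - 1)(t - 2)(t - 3) / -6
  L_1(t) = t(t - 2)(t - 3) / 2
  L_2(t) = t(t - 1)(t - 3) / -2
  L_3(t) = t(t - 1)(t - 2) / 6
Then h(t) = -2·L_0(t) + 2·L_1(t) + 10·L_2(t) + 34·L_3(t).
Expanding and collecting terms gives h(t) = 2t³ - 4t² + 6t - 2.
Evaluating at t = -3: h(-3) = -110.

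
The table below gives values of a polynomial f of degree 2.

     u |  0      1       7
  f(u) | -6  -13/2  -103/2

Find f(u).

Write f(u) = au^2 + bu + c. Substituting each data point gives a linear system:
  c = -6
  a + b + c = -13/2
  49a + 7b + c = -103/2
Solving the system yields a = -1, b = 1/2, c = -6.
So f(u) = -u^2 + (1/2)u - 6.
Check: f(1) = -13/2. ✓

f(u) = -u^2 + (1/2)u - 6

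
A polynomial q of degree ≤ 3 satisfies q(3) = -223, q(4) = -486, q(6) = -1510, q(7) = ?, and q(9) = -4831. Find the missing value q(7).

The 4 known points determine the degree-3 polynomial uniquely.
Write q(n) = an^3 + bn^2 + cn + d. Substituting each data point gives a linear system:
  27a + 9b + 3c + d = -223
  64a + 16b + 4c + d = -486
  216a + 36b + 6c + d = -1510
  729a + 81b + 9c + d = -4831
Solving the system yields a = -6, b = -5, c = -6, d = 2.
So q(n) = -6n^3 - 5n^2 - 6n + 2.
Then q(7) = -2343.

-2343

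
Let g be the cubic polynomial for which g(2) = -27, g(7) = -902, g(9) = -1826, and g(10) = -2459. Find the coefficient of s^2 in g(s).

Write g(s) = as^3 + bs^2 + cs + d. Substituting each data point gives a linear system:
  8a + 4b + 2c + d = -27
  343a + 49b + 7c + d = -902
  729a + 81b + 9c + d = -1826
  1000a + 100b + 10c + d = -2459
Solving the system yields a = -2, b = -5, c = 4, d = 1.
So g(s) = -2s^3 - 5s^2 + 4s + 1.
The coefficient of s^2 is -5.

-5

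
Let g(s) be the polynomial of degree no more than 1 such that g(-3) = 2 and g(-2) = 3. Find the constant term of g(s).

Write g(s) = as + b. Substituting each data point gives a linear system:
  -3a + b = 2
  -2a + b = 3
Solving the system yields a = 1, b = 5.
So g(s) = s + 5.
The constant term is 5.

5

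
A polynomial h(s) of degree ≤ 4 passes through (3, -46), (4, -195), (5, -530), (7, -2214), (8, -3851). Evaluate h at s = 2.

1

Write h(s) = as^4 + bs^3 + cs^2 + ds + e. Substituting each data point gives a linear system:
  81a + 27b + 9c + 3d + e = -46
  256a + 64b + 16c + 4d + e = -195
  625a + 125b + 25c + 5d + e = -530
  2401a + 343b + 49c + 7d + e = -2214
  4096a + 512b + 64c + 8d + e = -3851
Solving the system yields a = -1, b = 0, c = 4, d = -2, e = 5.
So h(s) = -s^4 + 4s^2 - 2s + 5.
Then h(2) = 1.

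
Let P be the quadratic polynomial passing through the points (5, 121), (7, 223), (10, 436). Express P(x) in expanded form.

P(x) = 4x^2 + 3x + 6

Write P(x) = ax^2 + bx + c. Substituting each data point gives a linear system:
  25a + 5b + c = 121
  49a + 7b + c = 223
  100a + 10b + c = 436
Solving the system yields a = 4, b = 3, c = 6.
So P(x) = 4x^2 + 3x + 6.
Check: P(7) = 223. ✓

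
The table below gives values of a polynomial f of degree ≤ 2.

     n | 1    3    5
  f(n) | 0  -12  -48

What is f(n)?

Write f(n) = an^2 + bn + c. Substituting each data point gives a linear system:
  a + b + c = 0
  9a + 3b + c = -12
  25a + 5b + c = -48
Solving the system yields a = -3, b = 6, c = -3.
So f(n) = -3n² + 6n - 3.
Check: f(3) = -12. ✓

f(n) = -3n^2 + 6n - 3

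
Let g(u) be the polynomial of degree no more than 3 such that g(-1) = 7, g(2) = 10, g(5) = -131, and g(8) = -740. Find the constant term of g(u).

Write g(u) = au^3 + bu^2 + cu + d. Substituting each data point gives a linear system:
  -a + b - c + d = 7
  8a + 4b + 2c + d = 10
  125a + 25b + 5c + d = -131
  512a + 64b + 8c + d = -740
Solving the system yields a = -2, b = 4, c = 3, d = 4.
So g(u) = -2u³ + 4u² + 3u + 4.
The constant term is 4.

4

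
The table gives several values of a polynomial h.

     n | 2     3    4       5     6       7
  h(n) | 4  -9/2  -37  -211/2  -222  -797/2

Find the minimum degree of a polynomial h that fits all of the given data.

3

Forward differences of the values at n = 2, 3, 4, 5, 6, 7:
  h  : 4  -9/2  -37  -211/2  -222  -797/2
  Δ  : -17/2  -65/2  -137/2  -233/2  -353/2
  Δ^2: -24  -36  -48  -60
  Δ^3: -12  -12  -12
  Δ^4: 0  0
  Δ^5: 0
The third differences are constant (-12) and nonzero, while all higher differences vanish, so the minimal degree is 3.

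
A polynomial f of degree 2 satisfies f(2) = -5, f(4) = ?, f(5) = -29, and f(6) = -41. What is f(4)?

-19

The 3 known points determine the degree-2 polynomial uniquely.
Write f(s) = as^2 + bs + c. Substituting each data point gives a linear system:
  4a + 2b + c = -5
  25a + 5b + c = -29
  36a + 6b + c = -41
Solving the system yields a = -1, b = -1, c = 1.
So f(s) = -s² - s + 1.
Then f(4) = -19.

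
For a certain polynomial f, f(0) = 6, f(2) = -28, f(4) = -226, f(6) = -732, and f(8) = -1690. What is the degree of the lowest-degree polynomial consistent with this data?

Forward differences of the values at s = 0, 2, 4, 6, 8:
  f  : 6  -28  -226  -732  -1690
  Δ  : -34  -198  -506  -958
  Δ^2: -164  -308  -452
  Δ^3: -144  -144
  Δ^4: 0
The third differences are constant (-144) and nonzero, while all higher differences vanish, so the minimal degree is 3.

3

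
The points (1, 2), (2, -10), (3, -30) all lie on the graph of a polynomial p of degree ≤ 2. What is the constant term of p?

Write p(u) = au^2 + bu + c. Substituting each data point gives a linear system:
  a + b + c = 2
  4a + 2b + c = -10
  9a + 3b + c = -30
Solving the system yields a = -4, b = 0, c = 6.
So p(u) = -4u^2 + 6.
The constant term is 6.

6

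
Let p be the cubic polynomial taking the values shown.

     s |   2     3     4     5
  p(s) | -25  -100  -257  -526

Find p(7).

Write p(s) = as^3 + bs^2 + cs + d. Substituting each data point gives a linear system:
  8a + 4b + 2c + d = -25
  27a + 9b + 3c + d = -100
  64a + 16b + 4c + d = -257
  125a + 25b + 5c + d = -526
Solving the system yields a = -5, b = 4, c = 0, d = -1.
So p(s) = -5s³ + 4s² - 1.
Then p(7) = -1520.

-1520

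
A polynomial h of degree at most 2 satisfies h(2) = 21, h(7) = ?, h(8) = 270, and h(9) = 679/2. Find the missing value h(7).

The 3 known points determine the degree-2 polynomial uniquely.
Write h(u) = au^2 + bu + c. Substituting each data point gives a linear system:
  4a + 2b + c = 21
  64a + 8b + c = 270
  81a + 9b + c = 679/2
Solving the system yields a = 4, b = 3/2, c = 2.
So h(u) = 4u² + (3/2)u + 2.
Then h(7) = 417/2.

417/2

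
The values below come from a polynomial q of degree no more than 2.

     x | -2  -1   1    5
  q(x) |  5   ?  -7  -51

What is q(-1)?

3

The 3 known points determine the degree-2 polynomial uniquely.
Write q(x) = ax^2 + bx + c. Substituting each data point gives a linear system:
  4a - 2b + c = 5
  a + b + c = -7
  25a + 5b + c = -51
Solving the system yields a = -1, b = -5, c = -1.
So q(x) = -x^2 - 5x - 1.
Then q(-1) = 3.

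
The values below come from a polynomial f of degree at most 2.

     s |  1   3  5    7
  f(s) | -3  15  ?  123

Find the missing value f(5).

57

The 3 known points determine the degree-2 polynomial uniquely.
Write f(s) = as^2 + bs + c. Substituting each data point gives a linear system:
  a + b + c = -3
  9a + 3b + c = 15
  49a + 7b + c = 123
Solving the system yields a = 3, b = -3, c = -3.
So f(s) = 3s² - 3s - 3.
Then f(5) = 57.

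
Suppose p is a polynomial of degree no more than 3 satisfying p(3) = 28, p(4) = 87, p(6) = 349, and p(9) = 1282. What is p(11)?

2404

Using the Lagrange interpolation formula with nodes 3, 4, 6, 9:
  L_0(s) = (s - 4)(s - 6)(s - 9) / -18
  L_1(s) = (s - 3)(s - 6)(s - 9) / 10
  L_2(s) = (s - 3)(s - 4)(s - 9) / -18
  L_3(s) = (s - 3)(s - 4)(s - 6) / 90
Then p(s) = 28·L_0(s) + 87·L_1(s) + 349·L_2(s) + 1282·L_3(s).
Expanding and collecting terms gives p(s) = 2s^3 - 2s^2 - s - 5.
Evaluating at s = 11: p(11) = 2404.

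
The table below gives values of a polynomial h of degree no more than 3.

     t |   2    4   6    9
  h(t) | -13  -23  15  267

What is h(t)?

Write h(t) = at^3 + bt^2 + ct + d. Substituting each data point gives a linear system:
  8a + 4b + 2c + d = -13
  64a + 16b + 4c + d = -23
  216a + 36b + 6c + d = 15
  729a + 81b + 9c + d = 267
Solving the system yields a = 1, b = -6, c = 3, d = -3.
So h(t) = t^3 - 6t^2 + 3t - 3.
Check: h(6) = 15. ✓

h(t) = t^3 - 6t^2 + 3t - 3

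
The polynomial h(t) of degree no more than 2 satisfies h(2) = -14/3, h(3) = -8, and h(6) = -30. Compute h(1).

Using the Lagrange interpolation formula with nodes 2, 3, 6:
  L_0(t) = (t - 3)(t - 6) / 4
  L_1(t) = (t - 2)(t - 6) / -3
  L_2(t) = (t - 2)(t - 3) / 12
Then h(t) = -14/3·L_0(t) - 8·L_1(t) - 30·L_2(t).
Expanding and collecting terms gives h(t) = -t^2 + (5/3)t - 4.
Evaluating at t = 1: h(1) = -10/3.

-10/3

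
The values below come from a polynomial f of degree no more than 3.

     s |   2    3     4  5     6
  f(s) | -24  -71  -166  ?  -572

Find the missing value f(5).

The 4 known points determine the degree-3 polynomial uniquely.
Write f(s) = as^3 + bs^2 + cs + d. Substituting each data point gives a linear system:
  8a + 4b + 2c + d = -24
  27a + 9b + 3c + d = -71
  64a + 16b + 4c + d = -166
  216a + 36b + 6c + d = -572
Solving the system yields a = -3, b = 3, c = -5, d = -2.
So f(s) = -3s^3 + 3s^2 - 5s - 2.
Then f(5) = -327.

-327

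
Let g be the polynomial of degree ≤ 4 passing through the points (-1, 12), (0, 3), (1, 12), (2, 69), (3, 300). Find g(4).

927

Write g(s) = as^4 + bs^3 + cs^2 + ds + e. Substituting each data point gives a linear system:
  a - b + c - d + e = 12
  e = 3
  a + b + c + d + e = 12
  16a + 8b + 4c + 2d + e = 69
  81a + 27b + 9c + 3d + e = 300
Solving the system yields a = 4, b = -3, c = 5, d = 3, e = 3.
So g(s) = 4s⁴ - 3s³ + 5s² + 3s + 3.
Then g(4) = 927.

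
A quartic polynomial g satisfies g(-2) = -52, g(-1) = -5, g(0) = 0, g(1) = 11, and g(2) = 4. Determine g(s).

g(s) = -3s^4 + 2s^3 + 6s^2 + 6s

Using the Lagrange interpolation formula with nodes -2, -1, 0, 1, 2:
  L_0(s) = (s + 1)s(s - 1)(s - 2) / 24
  L_1(s) = (s + 2)s(s - 1)(s - 2) / -6
  L_2(s) = (s + 2)(s + 1)(s - 1)(s - 2) / 4
  L_3(s) = (s + 2)(s + 1)s(s - 2) / -6
  L_4(s) = (s + 2)(s + 1)s(s - 1) / 24
Then g(s) = -52·L_0(s) - 5·L_1(s) + 0·L_2(s) + 11·L_3(s) + 4·L_4(s).
Expanding and collecting terms gives g(s) = -3s^4 + 2s^3 + 6s^2 + 6s.
Check: g(1) = 11. ✓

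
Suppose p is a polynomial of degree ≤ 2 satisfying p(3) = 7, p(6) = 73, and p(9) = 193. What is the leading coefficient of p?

3

Write p(u) = au^2 + bu + c. Substituting each data point gives a linear system:
  9a + 3b + c = 7
  36a + 6b + c = 73
  81a + 9b + c = 193
Solving the system yields a = 3, b = -5, c = -5.
So p(u) = 3u^2 - 5u - 5.
The leading coefficient is 3.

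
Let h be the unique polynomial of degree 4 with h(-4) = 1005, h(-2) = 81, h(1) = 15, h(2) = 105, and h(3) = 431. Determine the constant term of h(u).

5

Write h(u) = au^4 + bu^3 + cu^2 + du + e. Substituting each data point gives a linear system:
  256a - 64b + 16c - 4d + e = 1005
  16a - 8b + 4c - 2d + e = 81
  a + b + c + d + e = 15
  16a + 8b + 4c + 2d + e = 105
  81a + 27b + 9c + 3d + e = 431
Solving the system yields a = 4, b = 2, c = 6, d = -2, e = 5.
So h(u) = 4u⁴ + 2u³ + 6u² - 2u + 5.
The constant term is 5.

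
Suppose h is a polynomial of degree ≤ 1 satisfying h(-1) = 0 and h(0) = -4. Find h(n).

h(n) = -4n - 4

Using the Lagrange interpolation formula with nodes -1, 0:
  L_0(n) = n / -1
  L_1(n) = (n + 1) / 1
Then h(n) = 0·L_0(n) - 4·L_1(n).
Expanding and collecting terms gives h(n) = -4n - 4.
Check: h(0) = -4. ✓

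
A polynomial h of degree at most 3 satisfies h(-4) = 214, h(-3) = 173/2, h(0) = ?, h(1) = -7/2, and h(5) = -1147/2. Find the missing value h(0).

4

The 4 known points determine the degree-3 polynomial uniquely.
Write h(t) = at^3 + bt^2 + ct + d. Substituting each data point gives a linear system:
  -64a + 16b - 4c + d = 214
  -27a + 9b - 3c + d = 173/2
  a + b + c + d = -7/2
  125a + 25b + 5c + d = -1147/2
Solving the system yields a = -4, b = -3, c = -1/2, d = 4.
So h(t) = -4t^3 - 3t^2 - (1/2)t + 4.
Then h(0) = 4.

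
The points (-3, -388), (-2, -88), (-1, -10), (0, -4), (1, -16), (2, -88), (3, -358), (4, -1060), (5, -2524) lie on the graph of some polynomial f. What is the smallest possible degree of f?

Forward differences of the values at s = -3, -2, -1, 0, 1, 2, 3, 4, 5:
  f  : -388  -88  -10  -4  -16  -88  -358  -1060  -2524
  Δ  : 300  78  6  -12  -72  -270  -702  -1464
  Δ^2: -222  -72  -18  -60  -198  -432  -762
  Δ^3: 150  54  -42  -138  -234  -330
  Δ^4: -96  -96  -96  -96  -96
  Δ^5: 0  0  0  0
  Δ^6: 0  0  0
  Δ^7: 0  0
  Δ^8: 0
The fourth differences are constant (-96) and nonzero, while all higher differences vanish, so the minimal degree is 4.

4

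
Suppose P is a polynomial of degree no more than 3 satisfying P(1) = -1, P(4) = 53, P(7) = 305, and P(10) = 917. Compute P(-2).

Write P(x) = ax^3 + bx^2 + cx + d. Substituting each data point gives a linear system:
  a + b + c + d = -1
  64a + 16b + 4c + d = 53
  343a + 49b + 7c + d = 305
  1000a + 100b + 10c + d = 917
Solving the system yields a = 1, b = -1, c = 2, d = -3.
So P(x) = x³ - x² + 2x - 3.
Then P(-2) = -19.

-19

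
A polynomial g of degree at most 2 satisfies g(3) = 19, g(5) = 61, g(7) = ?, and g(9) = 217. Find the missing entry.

127

On equispaced nodes a degree-2 polynomial has vanishing third forward difference, so
  - g(3) + 3·g(5) - 3·g(7) + g(9) = 0.
Substituting the known values and solving for g(7):
  -3·g(7) = -381
  g(7) = 127.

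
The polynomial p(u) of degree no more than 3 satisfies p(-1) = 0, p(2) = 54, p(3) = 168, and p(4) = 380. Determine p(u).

Write p(u) = au^3 + bu^2 + cu + d. Substituting each data point gives a linear system:
  -a + b - c + d = 0
  8a + 4b + 2c + d = 54
  27a + 9b + 3c + d = 168
  64a + 16b + 4c + d = 380
Solving the system yields a = 5, b = 4, c = -1, d = 0.
So p(u) = 5u³ + 4u² - u.
Check: p(-1) = 0. ✓

p(u) = 5u^3 + 4u^2 - u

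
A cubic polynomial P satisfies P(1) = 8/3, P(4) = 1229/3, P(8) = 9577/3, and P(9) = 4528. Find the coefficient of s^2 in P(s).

2

Write P(s) = as^3 + bs^2 + cs + d. Substituting each data point gives a linear system:
  a + b + c + d = 8/3
  64a + 16b + 4c + d = 1229/3
  512a + 64b + 8c + d = 9577/3
  729a + 81b + 9c + d = 4528
Solving the system yields a = 6, b = 2, c = -1/3, d = -5.
So P(s) = 6s^3 + 2s^2 - (1/3)s - 5.
The coefficient of s^2 is 2.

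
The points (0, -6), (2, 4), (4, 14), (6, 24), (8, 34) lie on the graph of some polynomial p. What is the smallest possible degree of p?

Forward differences of the values at t = 0, 2, 4, 6, 8:
  p  : -6  4  14  24  34
  Δ  : 10  10  10  10
  Δ^2: 0  0  0
  Δ^3: 0  0
  Δ^4: 0
The first differences are constant (10) and nonzero, while all higher differences vanish, so the minimal degree is 1.

1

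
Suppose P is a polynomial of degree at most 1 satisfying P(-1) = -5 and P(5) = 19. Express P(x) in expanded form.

Using the Lagrange interpolation formula with nodes -1, 5:
  L_0(x) = (x - 5) / -6
  L_1(x) = (x + 1) / 6
Then P(x) = -5·L_0(x) + 19·L_1(x).
Expanding and collecting terms gives P(x) = 4x - 1.
Check: P(5) = 19. ✓

P(x) = 4x - 1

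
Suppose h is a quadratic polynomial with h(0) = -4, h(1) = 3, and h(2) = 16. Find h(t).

h(t) = 3t^2 + 4t - 4

Write h(t) = at^2 + bt + c. Substituting each data point gives a linear system:
  c = -4
  a + b + c = 3
  4a + 2b + c = 16
Solving the system yields a = 3, b = 4, c = -4.
So h(t) = 3t^2 + 4t - 4.
Check: h(0) = -4. ✓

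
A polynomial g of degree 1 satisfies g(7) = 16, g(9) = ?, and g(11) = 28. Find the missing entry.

The 2 known points determine the degree-1 polynomial uniquely.
Write g(u) = au + b. Substituting each data point gives a linear system:
  7a + b = 16
  11a + b = 28
Solving the system yields a = 3, b = -5.
So g(u) = 3u - 5.
Then g(9) = 22.

22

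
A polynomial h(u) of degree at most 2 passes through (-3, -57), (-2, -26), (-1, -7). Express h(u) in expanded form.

h(u) = -6u^2 + u

Write h(u) = au^2 + bu + c. Substituting each data point gives a linear system:
  9a - 3b + c = -57
  4a - 2b + c = -26
  a - b + c = -7
Solving the system yields a = -6, b = 1, c = 0.
So h(u) = -6u^2 + u.
Check: h(-1) = -7. ✓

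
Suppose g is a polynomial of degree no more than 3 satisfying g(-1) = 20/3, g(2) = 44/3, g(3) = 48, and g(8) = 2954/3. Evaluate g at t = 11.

Using the Lagrange interpolation formula with nodes -1, 2, 3, 8:
  L_0(t) = (t - 2)(t - 3)(t - 8) / -108
  L_1(t) = (t + 1)(t - 3)(t - 8) / 18
  L_2(t) = (t + 1)(t - 2)(t - 8) / -20
  L_3(t) = (t + 1)(t - 2)(t - 3) / 270
Then g(t) = 20/3·L_0(t) + 44/3·L_1(t) + 48·L_2(t) + 2954/3·L_3(t).
Expanding and collecting terms gives g(t) = 2t^3 - (1/3)t^2 - 3t + 6.
Evaluating at t = 11: g(11) = 7784/3.

7784/3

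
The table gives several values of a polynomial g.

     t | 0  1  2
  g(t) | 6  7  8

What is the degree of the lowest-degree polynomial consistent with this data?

1

Forward differences of the values at t = 0, 1, 2:
  g  : 6  7  8
  Δ  : 1  1
  Δ^2: 0
The first differences are constant (1) and nonzero, while all higher differences vanish, so the minimal degree is 1.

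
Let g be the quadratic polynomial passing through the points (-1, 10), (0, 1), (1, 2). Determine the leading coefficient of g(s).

5

Write g(s) = as^2 + bs + c. Substituting each data point gives a linear system:
  a - b + c = 10
  c = 1
  a + b + c = 2
Solving the system yields a = 5, b = -4, c = 1.
So g(s) = 5s^2 - 4s + 1.
The leading coefficient is 5.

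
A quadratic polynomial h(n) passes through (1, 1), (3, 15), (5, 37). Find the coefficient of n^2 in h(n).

1

Write h(n) = an^2 + bn + c. Substituting each data point gives a linear system:
  a + b + c = 1
  9a + 3b + c = 15
  25a + 5b + c = 37
Solving the system yields a = 1, b = 3, c = -3.
So h(n) = n^2 + 3n - 3.
The leading coefficient is 1.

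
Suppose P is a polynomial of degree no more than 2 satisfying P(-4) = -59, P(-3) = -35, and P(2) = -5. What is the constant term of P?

1

Write P(t) = at^2 + bt + c. Substituting each data point gives a linear system:
  16a - 4b + c = -59
  9a - 3b + c = -35
  4a + 2b + c = -5
Solving the system yields a = -3, b = 3, c = 1.
So P(t) = -3t² + 3t + 1.
The constant term is 1.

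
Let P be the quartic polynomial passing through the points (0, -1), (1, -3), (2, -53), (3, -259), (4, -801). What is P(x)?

Write P(x) = ax^4 + bx^3 + cx^2 + dx + e. Substituting each data point gives a linear system:
  e = -1
  a + b + c + d + e = -3
  16a + 8b + 4c + 2d + e = -53
  81a + 27b + 9c + 3d + e = -259
  256a + 64b + 16c + 4d + e = -801
Solving the system yields a = -3, b = 0, c = -3, d = 4, e = -1.
So P(x) = -3x^4 - 3x^2 + 4x - 1.
Check: P(4) = -801. ✓

P(x) = -3x^4 - 3x^2 + 4x - 1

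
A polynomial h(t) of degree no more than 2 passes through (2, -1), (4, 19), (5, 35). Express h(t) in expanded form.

h(t) = 2t^2 - 2t - 5

Using the Lagrange interpolation formula with nodes 2, 4, 5:
  L_0(t) = (t - 4)(t - 5) / 6
  L_1(t) = (t - 2)(t - 5) / -2
  L_2(t) = (t - 2)(t - 4) / 3
Then h(t) = -1·L_0(t) + 19·L_1(t) + 35·L_2(t).
Expanding and collecting terms gives h(t) = 2t^2 - 2t - 5.
Check: h(4) = 19. ✓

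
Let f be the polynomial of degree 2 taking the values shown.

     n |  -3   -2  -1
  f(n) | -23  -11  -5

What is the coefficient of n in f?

Write f(n) = an^2 + bn + c. Substituting each data point gives a linear system:
  9a - 3b + c = -23
  4a - 2b + c = -11
  a - b + c = -5
Solving the system yields a = -3, b = -3, c = -5.
So f(n) = -3n² - 3n - 5.
The coefficient of n is -3.

-3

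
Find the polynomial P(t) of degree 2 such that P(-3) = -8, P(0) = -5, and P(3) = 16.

P(t) = t^2 + 4t - 5

Using the Lagrange interpolation formula with nodes -3, 0, 3:
  L_0(t) = t(t - 3) / 18
  L_1(t) = (t + 3)(t - 3) / -9
  L_2(t) = (t + 3)t / 18
Then P(t) = -8·L_0(t) - 5·L_1(t) + 16·L_2(t).
Expanding and collecting terms gives P(t) = t² + 4t - 5.
Check: P(0) = -5. ✓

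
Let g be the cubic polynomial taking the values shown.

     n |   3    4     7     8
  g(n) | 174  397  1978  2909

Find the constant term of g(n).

Write g(n) = an^3 + bn^2 + cn + d. Substituting each data point gives a linear system:
  27a + 9b + 3c + d = 174
  64a + 16b + 4c + d = 397
  343a + 49b + 7c + d = 1978
  512a + 64b + 8c + d = 2909
Solving the system yields a = 5, b = 6, c = -4, d = -3.
So g(n) = 5n^3 + 6n^2 - 4n - 3.
The constant term is -3.

-3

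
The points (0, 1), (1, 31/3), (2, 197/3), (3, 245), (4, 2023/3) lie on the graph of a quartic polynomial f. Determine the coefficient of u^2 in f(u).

6

Write f(u) = au^4 + bu^3 + cu^2 + du + e. Substituting each data point gives a linear system:
  e = 1
  a + b + c + d + e = 31/3
  16a + 8b + 4c + 2d + e = 197/3
  81a + 27b + 9c + 3d + e = 245
  256a + 64b + 16c + 4d + e = 2023/3
Solving the system yields a = 2, b = 1, c = 6, d = 1/3, e = 1.
So f(u) = 2u⁴ + u³ + 6u² + (1/3)u + 1.
The coefficient of u^2 is 6.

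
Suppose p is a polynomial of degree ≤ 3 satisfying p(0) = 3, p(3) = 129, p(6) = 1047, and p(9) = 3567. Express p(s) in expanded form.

Using the Lagrange interpolation formula with nodes 0, 3, 6, 9:
  L_0(s) = (s - 3)(s - 6)(s - 9) / -162
  L_1(s) = s(s - 6)(s - 9) / 54
  L_2(s) = s(s - 3)(s - 9) / -54
  L_3(s) = s(s - 3)(s - 6) / 162
Then p(s) = 3·L_0(s) + 129·L_1(s) + 1047·L_2(s) + 3567·L_3(s).
Expanding and collecting terms gives p(s) = 5s^3 - s^2 + 3.
Check: p(0) = 3. ✓

p(s) = 5s^3 - s^2 + 3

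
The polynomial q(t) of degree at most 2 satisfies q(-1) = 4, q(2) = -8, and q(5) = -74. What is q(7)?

Forward differences of the values at t = -1, 2, 5:
  q  : 4  -8  -74
  Δ  : -12  -66
  Δ^2: -54
The second differences are constant, confirming degree 2.
Interpolating (Newton forward form) and evaluating at t = 7 gives q(7) = -148.

-148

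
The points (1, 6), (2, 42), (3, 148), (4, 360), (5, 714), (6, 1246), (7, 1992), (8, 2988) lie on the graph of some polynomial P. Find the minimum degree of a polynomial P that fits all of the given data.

Forward differences of the values at x = 1, 2, 3, 4, 5, 6, 7, 8:
  P  : 6  42  148  360  714  1246  1992  2988
  Δ  : 36  106  212  354  532  746  996
  Δ^2: 70  106  142  178  214  250
  Δ^3: 36  36  36  36  36
  Δ^4: 0  0  0  0
  Δ^5: 0  0  0
  Δ^6: 0  0
  Δ^7: 0
The third differences are constant (36) and nonzero, while all higher differences vanish, so the minimal degree is 3.

3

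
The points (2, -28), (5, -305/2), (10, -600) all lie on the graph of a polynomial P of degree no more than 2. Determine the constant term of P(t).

Write P(t) = at^2 + bt + c. Substituting each data point gives a linear system:
  4a + 2b + c = -28
  25a + 5b + c = -305/2
  100a + 10b + c = -600
Solving the system yields a = -6, b = 1/2, c = -5.
So P(t) = -6t² + (1/2)t - 5.
The constant term is -5.

-5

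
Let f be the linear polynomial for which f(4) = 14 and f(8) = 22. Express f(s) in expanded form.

Using the Lagrange interpolation formula with nodes 4, 8:
  L_0(s) = (s - 8) / -4
  L_1(s) = (s - 4) / 4
Then f(s) = 14·L_0(s) + 22·L_1(s).
Expanding and collecting terms gives f(s) = 2s + 6.
Check: f(8) = 22. ✓

f(s) = 2s + 6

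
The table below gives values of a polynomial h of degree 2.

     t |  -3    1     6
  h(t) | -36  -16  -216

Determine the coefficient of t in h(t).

-5

Write h(t) = at^2 + bt + c. Substituting each data point gives a linear system:
  9a - 3b + c = -36
  a + b + c = -16
  36a + 6b + c = -216
Solving the system yields a = -5, b = -5, c = -6.
So h(t) = -5t^2 - 5t - 6.
The coefficient of t is -5.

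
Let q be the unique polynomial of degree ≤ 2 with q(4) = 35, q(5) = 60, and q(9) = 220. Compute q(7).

Write q(n) = an^2 + bn + c. Substituting each data point gives a linear system:
  16a + 4b + c = 35
  25a + 5b + c = 60
  81a + 9b + c = 220
Solving the system yields a = 3, b = -2, c = -5.
So q(n) = 3n^2 - 2n - 5.
Then q(7) = 128.

128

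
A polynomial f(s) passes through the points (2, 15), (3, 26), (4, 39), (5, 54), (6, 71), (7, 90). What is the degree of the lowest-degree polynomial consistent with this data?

2

Forward differences of the values at s = 2, 3, 4, 5, 6, 7:
  f  : 15  26  39  54  71  90
  Δ  : 11  13  15  17  19
  Δ^2: 2  2  2  2
  Δ^3: 0  0  0
  Δ^4: 0  0
  Δ^5: 0
The second differences are constant (2) and nonzero, while all higher differences vanish, so the minimal degree is 2.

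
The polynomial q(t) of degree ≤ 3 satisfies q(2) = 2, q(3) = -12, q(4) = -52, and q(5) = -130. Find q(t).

q(t) = -2t^3 + 5t^2 - t

Using the Lagrange interpolation formula with nodes 2, 3, 4, 5:
  L_0(t) = (t - 3)(t - 4)(t - 5) / -6
  L_1(t) = (t - 2)(t - 4)(t - 5) / 2
  L_2(t) = (t - 2)(t - 3)(t - 5) / -2
  L_3(t) = (t - 2)(t - 3)(t - 4) / 6
Then q(t) = 2·L_0(t) - 12·L_1(t) - 52·L_2(t) - 130·L_3(t).
Expanding and collecting terms gives q(t) = -2t^3 + 5t^2 - t.
Check: q(2) = 2. ✓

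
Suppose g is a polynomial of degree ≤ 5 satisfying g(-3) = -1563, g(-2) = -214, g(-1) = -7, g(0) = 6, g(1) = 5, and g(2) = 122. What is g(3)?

Using the Lagrange interpolation formula with nodes -3, -2, -1, 0, 1, 2:
  L_0(s) = (s + 2)(s + 1)s(s - 1)(s - 2) / -120
  L_1(s) = (s + 3)(s + 1)s(s - 1)(s - 2) / 24
  L_2(s) = (s + 3)(s + 2)s(s - 1)(s - 2) / -12
  L_3(s) = (s + 3)(s + 2)(s + 1)(s - 1)(s - 2) / 12
  L_4(s) = (s + 3)(s + 2)(s + 1)s(s - 2) / -24
  L_5(s) = (s + 3)(s + 2)(s + 1)s(s - 1) / 120
Then g(s) = -1563·L_0(s) - 214·L_1(s) - 7·L_2(s) + 6·L_3(s) + 5·L_4(s) + 122·L_5(s).
Expanding and collecting terms gives g(s) = 6s^5 - 2s^4 - 4s^3 - 5s^2 + 4s + 6.
Evaluating at s = 3: g(3) = 1161.

1161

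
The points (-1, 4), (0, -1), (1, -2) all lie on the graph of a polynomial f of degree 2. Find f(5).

Forward differences of the values at u = -1, 0, 1:
  f  : 4  -1  -2
  Δ  : -5  -1
  Δ^2: 4
The second differences are constant, confirming degree 2.
Interpolating (Newton forward form) and evaluating at u = 5 gives f(5) = 34.

34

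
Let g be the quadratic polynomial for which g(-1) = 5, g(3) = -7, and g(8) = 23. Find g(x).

g(x) = x^2 - 5x - 1

Using the Lagrange interpolation formula with nodes -1, 3, 8:
  L_0(x) = (x - 3)(x - 8) / 36
  L_1(x) = (x + 1)(x - 8) / -20
  L_2(x) = (x + 1)(x - 3) / 45
Then g(x) = 5·L_0(x) - 7·L_1(x) + 23·L_2(x).
Expanding and collecting terms gives g(x) = x² - 5x - 1.
Check: g(-1) = 5. ✓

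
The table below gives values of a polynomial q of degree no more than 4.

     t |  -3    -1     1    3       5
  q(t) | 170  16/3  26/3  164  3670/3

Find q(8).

Using the Lagrange interpolation formula with nodes -3, -1, 1, 3, 5:
  L_0(t) = (t + 1)(t - 1)(t - 3)(t - 5) / 384
  L_1(t) = (t + 3)(t - 1)(t - 3)(t - 5) / -96
  L_2(t) = (t + 3)(t + 1)(t - 3)(t - 5) / 64
  L_3(t) = (t + 3)(t + 1)(t - 1)(t - 5) / -96
  L_4(t) = (t + 3)(t + 1)(t - 1)(t - 3) / 384
Then q(t) = 170·L_0(t) + 16/3·L_1(t) + 26/3·L_2(t) + 164·L_3(t) + 3670/3·L_4(t).
Expanding and collecting terms gives q(t) = 2t^4 - (1/3)t^3 + 2t + 5.
Evaluating at t = 8: q(8) = 24127/3.

24127/3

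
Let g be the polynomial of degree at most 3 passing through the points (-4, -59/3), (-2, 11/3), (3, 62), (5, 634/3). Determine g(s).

g(s) = s^3 + 3s^2 + (5/3)s + 3

Using the Lagrange interpolation formula with nodes -4, -2, 3, 5:
  L_0(s) = (s + 2)(s - 3)(s - 5) / -126
  L_1(s) = (s + 4)(s - 3)(s - 5) / 70
  L_2(s) = (s + 4)(s + 2)(s - 5) / -70
  L_3(s) = (s + 4)(s + 2)(s - 3) / 126
Then g(s) = -59/3·L_0(s) + 11/3·L_1(s) + 62·L_2(s) + 634/3·L_3(s).
Expanding and collecting terms gives g(s) = s^3 + 3s^2 + (5/3)s + 3.
Check: g(-4) = -59/3. ✓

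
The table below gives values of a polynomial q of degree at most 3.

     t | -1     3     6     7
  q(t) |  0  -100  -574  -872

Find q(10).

-2354

Write q(t) = at^3 + bt^2 + ct + d. Substituting each data point gives a linear system:
  -a + b - c + d = 0
  27a + 9b + 3c + d = -100
  216a + 36b + 6c + d = -574
  343a + 49b + 7c + d = -872
Solving the system yields a = -2, b = -3, c = -5, d = -4.
So q(t) = -2t^3 - 3t^2 - 5t - 4.
Then q(10) = -2354.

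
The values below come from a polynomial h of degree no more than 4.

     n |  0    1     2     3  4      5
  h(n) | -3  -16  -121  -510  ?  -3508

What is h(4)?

The 5 known points determine the degree-4 polynomial uniquely.
Write h(n) = an^4 + bn^3 + cn^2 + dn + e. Substituting each data point gives a linear system:
  e = -3
  a + b + c + d + e = -16
  16a + 8b + 4c + 2d + e = -121
  81a + 27b + 9c + 3d + e = -510
  625a + 125b + 25c + 5d + e = -3508
Solving the system yields a = -5, b = -2, c = -5, d = -1, e = -3.
So h(n) = -5n⁴ - 2n³ - 5n² - n - 3.
Then h(4) = -1495.

-1495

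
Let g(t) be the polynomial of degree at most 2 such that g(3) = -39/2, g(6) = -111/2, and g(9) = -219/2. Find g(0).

-3/2

Using the Lagrange interpolation formula with nodes 3, 6, 9:
  L_0(t) = (t - 6)(t - 9) / 18
  L_1(t) = (t - 3)(t - 9) / -9
  L_2(t) = (t - 3)(t - 6) / 18
Then g(t) = -39/2·L_0(t) - 111/2·L_1(t) - 219/2·L_2(t).
Expanding and collecting terms gives g(t) = -t² - 3t - 3/2.
Evaluating at t = 0: g(0) = -3/2.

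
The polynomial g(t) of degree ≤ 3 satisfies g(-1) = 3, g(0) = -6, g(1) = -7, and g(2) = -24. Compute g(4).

Forward differences of the values at t = -1, 0, 1, 2:
  g  : 3  -6  -7  -24
  Δ  : -9  -1  -17
  Δ^2: 8  -16
  Δ^3: -24
The third differences are constant, confirming degree 3.
Interpolating (Newton forward form) and evaluating at t = 4 gives g(4) = -202.

-202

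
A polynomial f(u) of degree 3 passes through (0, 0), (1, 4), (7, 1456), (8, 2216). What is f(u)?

Using the Lagrange interpolation formula with nodes 0, 1, 7, 8:
  L_0(u) = (u - 1)(u - 7)(u - 8) / -56
  L_1(u) = u(u - 7)(u - 8) / 42
  L_2(u) = u(u - 1)(u - 8) / -42
  L_3(u) = u(u - 1)(u - 7) / 56
Then f(u) = 0·L_0(u) + 4·L_1(u) + 1456·L_2(u) + 2216·L_3(u).
Expanding and collecting terms gives f(u) = 5u^3 - 6u^2 + 5u.
Check: f(7) = 1456. ✓

f(u) = 5u^3 - 6u^2 + 5u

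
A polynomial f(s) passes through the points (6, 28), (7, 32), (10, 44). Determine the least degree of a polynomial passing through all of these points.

Divided differences on the nodes 6, 7, 10:
  order 0: 28  32  44
  order 1: 4  4
  order 2: 0
The order-1 divided differences are all 4 (nonzero) and every higher order vanishes, so the data lies on a polynomial of degree exactly 1.

1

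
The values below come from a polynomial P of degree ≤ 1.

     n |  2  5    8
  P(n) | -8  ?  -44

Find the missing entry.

-26

On equispaced nodes a degree-1 polynomial has vanishing second forward difference, so
  P(2) - 2·P(5) + P(8) = 0.
Substituting the known values and solving for P(5):
  -2·P(5) = 52
  P(5) = -26.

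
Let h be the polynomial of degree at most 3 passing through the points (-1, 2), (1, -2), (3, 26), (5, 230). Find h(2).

-1

Using the Lagrange interpolation formula with nodes -1, 1, 3, 5:
  L_0(u) = (u - 1)(u - 3)(u - 5) / -48
  L_1(u) = (u + 1)(u - 3)(u - 5) / 16
  L_2(u) = (u + 1)(u - 1)(u - 5) / -16
  L_3(u) = (u + 1)(u - 1)(u - 3) / 48
Then h(u) = 2·L_0(u) - 2·L_1(u) + 26·L_2(u) + 230·L_3(u).
Expanding and collecting terms gives h(u) = 3u^3 - 5u^2 - 5u + 5.
Evaluating at u = 2: h(2) = -1.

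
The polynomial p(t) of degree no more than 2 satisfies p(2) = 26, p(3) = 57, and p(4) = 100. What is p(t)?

p(t) = 6t^2 + t

Write p(t) = at^2 + bt + c. Substituting each data point gives a linear system:
  4a + 2b + c = 26
  9a + 3b + c = 57
  16a + 4b + c = 100
Solving the system yields a = 6, b = 1, c = 0.
So p(t) = 6t² + t.
Check: p(3) = 57. ✓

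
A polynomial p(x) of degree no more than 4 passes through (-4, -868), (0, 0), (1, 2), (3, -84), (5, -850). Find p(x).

Write p(x) = ax^4 + bx^3 + cx^2 + dx + e. Substituting each data point gives a linear system:
  256a - 64b + 16c - 4d + e = -868
  e = 0
  a + b + c + d + e = 2
  81a + 27b + 9c + 3d + e = -84
  625a + 125b + 25c + 5d + e = -850
Solving the system yields a = -2, b = 4, c = -5, d = 5, e = 0.
So p(x) = -2x⁴ + 4x³ - 5x² + 5x.
Check: p(-4) = -868. ✓

p(x) = -2x^4 + 4x^3 - 5x^2 + 5x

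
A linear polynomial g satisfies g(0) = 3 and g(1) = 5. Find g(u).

g(u) = 2u + 3

Using the Lagrange interpolation formula with nodes 0, 1:
  L_0(u) = (u - 1) / -1
  L_1(u) = u / 1
Then g(u) = 3·L_0(u) + 5·L_1(u).
Expanding and collecting terms gives g(u) = 2u + 3.
Check: g(0) = 3. ✓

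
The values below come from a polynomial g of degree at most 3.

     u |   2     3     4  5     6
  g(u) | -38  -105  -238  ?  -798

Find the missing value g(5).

On equispaced nodes a degree-3 polynomial has vanishing fourth forward difference, so
  g(2) - 4·g(3) + 6·g(4) - 4·g(5) + g(6) = 0.
Substituting the known values and solving for g(5):
  -4·g(5) = 1844
  g(5) = -461.

-461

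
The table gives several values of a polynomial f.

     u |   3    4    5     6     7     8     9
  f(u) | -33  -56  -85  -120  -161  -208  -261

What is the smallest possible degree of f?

Forward differences of the values at u = 3, 4, 5, 6, 7, 8, 9:
  f  : -33  -56  -85  -120  -161  -208  -261
  Δ  : -23  -29  -35  -41  -47  -53
  Δ^2: -6  -6  -6  -6  -6
  Δ^3: 0  0  0  0
  Δ^4: 0  0  0
  Δ^5: 0  0
  Δ^6: 0
The second differences are constant (-6) and nonzero, while all higher differences vanish, so the minimal degree is 2.

2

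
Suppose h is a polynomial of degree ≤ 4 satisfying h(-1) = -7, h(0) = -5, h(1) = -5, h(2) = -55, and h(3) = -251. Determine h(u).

h(u) = -2u^4 - 4u^3 + u^2 + 5u - 5

Using the Lagrange interpolation formula with nodes -1, 0, 1, 2, 3:
  L_0(u) = u(u - 1)(u - 2)(u - 3) / 24
  L_1(u) = (u + 1)(u - 1)(u - 2)(u - 3) / -6
  L_2(u) = (u + 1)u(u - 2)(u - 3) / 4
  L_3(u) = (u + 1)u(u - 1)(u - 3) / -6
  L_4(u) = (u + 1)u(u - 1)(u - 2) / 24
Then h(u) = -7·L_0(u) - 5·L_1(u) - 5·L_2(u) - 55·L_3(u) - 251·L_4(u).
Expanding and collecting terms gives h(u) = -2u^4 - 4u^3 + u^2 + 5u - 5.
Check: h(0) = -5. ✓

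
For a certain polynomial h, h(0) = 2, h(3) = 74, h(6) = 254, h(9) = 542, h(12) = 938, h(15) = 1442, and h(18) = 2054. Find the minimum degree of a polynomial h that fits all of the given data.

Forward differences of the values at x = 0, 3, 6, 9, 12, 15, 18:
  h  : 2  74  254  542  938  1442  2054
  Δ  : 72  180  288  396  504  612
  Δ^2: 108  108  108  108  108
  Δ^3: 0  0  0  0
  Δ^4: 0  0  0
  Δ^5: 0  0
  Δ^6: 0
The second differences are constant (108) and nonzero, while all higher differences vanish, so the minimal degree is 2.

2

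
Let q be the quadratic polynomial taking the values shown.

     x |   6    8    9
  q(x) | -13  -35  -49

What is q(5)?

Write q(x) = ax^2 + bx + c. Substituting each data point gives a linear system:
  36a + 6b + c = -13
  64a + 8b + c = -35
  81a + 9b + c = -49
Solving the system yields a = -1, b = 3, c = 5.
So q(x) = -x^2 + 3x + 5.
Then q(5) = -5.

-5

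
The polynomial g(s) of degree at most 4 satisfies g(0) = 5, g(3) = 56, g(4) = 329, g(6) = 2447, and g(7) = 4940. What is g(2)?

-5

Write g(s) = as^4 + bs^3 + cs^2 + ds + e. Substituting each data point gives a linear system:
  e = 5
  81a + 27b + 9c + 3d + e = 56
  256a + 64b + 16c + 4d + e = 329
  1296a + 216b + 36c + 6d + e = 2447
  2401a + 343b + 49c + 7d + e = 4940
Solving the system yields a = 3, b = -6, c = -5, d = 5, e = 5.
So g(s) = 3s^4 - 6s^3 - 5s^2 + 5s + 5.
Then g(2) = -5.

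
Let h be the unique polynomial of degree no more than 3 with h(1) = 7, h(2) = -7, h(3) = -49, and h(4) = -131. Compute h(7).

-737

Using the Lagrange interpolation formula with nodes 1, 2, 3, 4:
  L_0(u) = (u - 2)(u - 3)(u - 4) / -6
  L_1(u) = (u - 1)(u - 3)(u - 4) / 2
  L_2(u) = (u - 1)(u - 2)(u - 4) / -2
  L_3(u) = (u - 1)(u - 2)(u - 3) / 6
Then h(u) = 7·L_0(u) - 7·L_1(u) - 49·L_2(u) - 131·L_3(u).
Expanding and collecting terms gives h(u) = -2u³ - 2u² + 6u + 5.
Evaluating at u = 7: h(7) = -737.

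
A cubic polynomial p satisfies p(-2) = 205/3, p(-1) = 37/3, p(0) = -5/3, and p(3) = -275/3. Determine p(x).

Write p(x) = ax^3 + bx^2 + cx + d. Substituting each data point gives a linear system:
  -8a + 4b - 2c + d = 205/3
  -a + b - c + d = 37/3
  d = -5/3
  27a + 9b + 3c + d = -275/3
Solving the system yields a = -5, b = 6, c = -3, d = -5/3.
So p(x) = -5x^3 + 6x^2 - 3x - 5/3.
Check: p(0) = -5/3. ✓

p(x) = -5x^3 + 6x^2 - 3x - 5/3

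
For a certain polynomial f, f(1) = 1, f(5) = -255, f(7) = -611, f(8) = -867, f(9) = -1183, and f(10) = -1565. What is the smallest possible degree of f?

Divided differences on the nodes 1, 5, 7, 8, 9, 10:
  order 0: 1  -255  -611  -867  -1183  -1565
  order 1: -64  -178  -256  -316  -382
  order 2: -19  -26  -30  -33
  order 3: -1  -1  -1
  order 4: 0  0
  order 5: 0
The order-3 divided differences are all -1 (nonzero) and every higher order vanishes, so the data lies on a polynomial of degree exactly 3.

3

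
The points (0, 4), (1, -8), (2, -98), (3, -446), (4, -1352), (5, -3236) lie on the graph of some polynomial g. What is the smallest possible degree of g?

Forward differences of the values at n = 0, 1, 2, 3, 4, 5:
  g  : 4  -8  -98  -446  -1352  -3236
  Δ  : -12  -90  -348  -906  -1884
  Δ^2: -78  -258  -558  -978
  Δ^3: -180  -300  -420
  Δ^4: -120  -120
  Δ^5: 0
The fourth differences are constant (-120) and nonzero, while all higher differences vanish, so the minimal degree is 4.

4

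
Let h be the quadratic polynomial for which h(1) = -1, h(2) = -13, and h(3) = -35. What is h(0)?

1

Forward differences of the values at x = 1, 2, 3:
  h  : -1  -13  -35
  Δ  : -12  -22
  Δ^2: -10
The second differences are constant, confirming degree 2.
Interpolating (Newton forward form) and evaluating at x = 0 gives h(0) = 1.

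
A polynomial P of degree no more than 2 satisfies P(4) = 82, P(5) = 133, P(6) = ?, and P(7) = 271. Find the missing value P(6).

196

The 3 known points determine the degree-2 polynomial uniquely.
Write P(x) = ax^2 + bx + c. Substituting each data point gives a linear system:
  16a + 4b + c = 82
  25a + 5b + c = 133
  49a + 7b + c = 271
Solving the system yields a = 6, b = -3, c = -2.
So P(x) = 6x^2 - 3x - 2.
Then P(6) = 196.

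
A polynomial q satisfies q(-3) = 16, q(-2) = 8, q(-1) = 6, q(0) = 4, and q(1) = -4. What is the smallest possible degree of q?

Forward differences of the values at t = -3, -2, -1, 0, 1:
  q  : 16  8  6  4  -4
  Δ  : -8  -2  -2  -8
  Δ^2: 6  0  -6
  Δ^3: -6  -6
  Δ^4: 0
The third differences are constant (-6) and nonzero, while all higher differences vanish, so the minimal degree is 3.

3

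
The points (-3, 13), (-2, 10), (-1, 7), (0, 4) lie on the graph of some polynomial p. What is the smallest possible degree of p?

Forward differences of the values at t = -3, -2, -1, 0:
  p  : 13  10  7  4
  Δ  : -3  -3  -3
  Δ^2: 0  0
  Δ^3: 0
The first differences are constant (-3) and nonzero, while all higher differences vanish, so the minimal degree is 1.

1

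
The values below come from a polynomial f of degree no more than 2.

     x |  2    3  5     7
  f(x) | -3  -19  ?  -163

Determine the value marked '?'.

-75

The 3 known points determine the degree-2 polynomial uniquely.
Write f(x) = ax^2 + bx + c. Substituting each data point gives a linear system:
  4a + 2b + c = -3
  9a + 3b + c = -19
  49a + 7b + c = -163
Solving the system yields a = -4, b = 4, c = 5.
So f(x) = -4x^2 + 4x + 5.
Then f(5) = -75.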